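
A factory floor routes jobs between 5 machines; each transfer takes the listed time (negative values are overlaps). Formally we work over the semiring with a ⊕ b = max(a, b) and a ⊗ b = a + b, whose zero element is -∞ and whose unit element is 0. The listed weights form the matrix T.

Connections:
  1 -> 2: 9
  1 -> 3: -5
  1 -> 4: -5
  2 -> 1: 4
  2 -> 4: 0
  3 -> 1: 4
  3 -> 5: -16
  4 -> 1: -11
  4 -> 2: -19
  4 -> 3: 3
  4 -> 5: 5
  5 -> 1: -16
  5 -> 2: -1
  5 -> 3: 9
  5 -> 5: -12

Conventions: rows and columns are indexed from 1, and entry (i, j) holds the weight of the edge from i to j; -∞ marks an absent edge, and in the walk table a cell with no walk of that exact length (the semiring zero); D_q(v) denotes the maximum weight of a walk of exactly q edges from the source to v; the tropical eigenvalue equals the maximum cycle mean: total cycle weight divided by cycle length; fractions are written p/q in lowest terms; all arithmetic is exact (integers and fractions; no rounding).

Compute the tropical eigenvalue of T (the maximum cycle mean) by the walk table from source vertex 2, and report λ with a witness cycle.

q=0: [-∞, 0, -∞, -∞, -∞]
q=1: [4, -∞, -∞, 0, -∞]
q=2: [-11, 13, 3, -1, 5]
q=3: [17, 4, 14, 13, 4]
q=4: [18, 26, 16, 12, 18]
q=5: [30, 27, 27, 26, 17]
Optimal cycle mean attained by: cycle 1->2->1, total 9 + 4, length 2.
Answer: λ = 13/2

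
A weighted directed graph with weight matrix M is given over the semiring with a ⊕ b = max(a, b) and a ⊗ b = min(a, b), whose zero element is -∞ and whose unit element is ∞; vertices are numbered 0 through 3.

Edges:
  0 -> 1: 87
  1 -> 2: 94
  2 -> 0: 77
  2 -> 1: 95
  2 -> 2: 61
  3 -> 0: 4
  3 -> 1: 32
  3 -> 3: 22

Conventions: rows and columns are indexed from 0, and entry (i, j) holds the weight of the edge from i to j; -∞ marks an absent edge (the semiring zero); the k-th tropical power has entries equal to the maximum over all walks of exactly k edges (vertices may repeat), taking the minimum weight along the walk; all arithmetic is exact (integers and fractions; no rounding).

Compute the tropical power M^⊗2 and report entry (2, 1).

M^⊗2:
  [-∞, -∞, 87, -∞]
  [77, 94, 61, -∞]
  [61, 77, 94, -∞]
  [4, 22, 32, 22]
Key observation: the optimum is the walk 2->0->1, with weight 77 min 87 = 77.
Optimal value attained by: walk 2->0->1.
Answer: (M^⊗2)[2][1] = 77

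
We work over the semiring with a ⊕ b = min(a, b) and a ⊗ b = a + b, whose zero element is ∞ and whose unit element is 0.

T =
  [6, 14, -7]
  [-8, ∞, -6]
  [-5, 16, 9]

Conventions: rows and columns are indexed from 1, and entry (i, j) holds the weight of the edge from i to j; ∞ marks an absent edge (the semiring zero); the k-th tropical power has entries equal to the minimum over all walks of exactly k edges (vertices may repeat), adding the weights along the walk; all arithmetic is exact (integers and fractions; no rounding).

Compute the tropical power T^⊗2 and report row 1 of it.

T^⊗2:
  [-12, 9, -1]
  [-11, 6, -15]
  [1, 9, -12]
Answer: row 1 of T^⊗2 = [-12, 9, -1]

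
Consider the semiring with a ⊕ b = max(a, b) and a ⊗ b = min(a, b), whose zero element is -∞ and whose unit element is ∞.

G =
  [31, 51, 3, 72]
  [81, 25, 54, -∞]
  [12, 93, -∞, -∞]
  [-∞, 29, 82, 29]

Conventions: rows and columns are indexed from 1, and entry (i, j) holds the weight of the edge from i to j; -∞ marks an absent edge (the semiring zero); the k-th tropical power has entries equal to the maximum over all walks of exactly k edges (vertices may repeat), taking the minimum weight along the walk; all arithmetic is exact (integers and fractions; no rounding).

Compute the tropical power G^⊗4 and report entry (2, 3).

G^⊗2:
  [51, 31, 72, 31]
  [31, 54, 25, 72]
  [81, 25, 54, 12]
  [29, 82, 29, 29]
G^⊗3:
  [31, 72, 31, 51]
  [54, 31, 72, 31]
  [31, 54, 25, 72]
  [81, 29, 54, 29]
G^⊗4:
  [72, 31, 54, 31]
  [31, 72, 31, 54]
  [54, 31, 72, 31]
  [31, 54, 29, 72]
Key observation: the optimum is the walk 2->1->1->4->3, with weight 81 min 31 min 72 min 82 = 31.
Optimal value attained by: walk 2->1->1->4->3.
Answer: (G^⊗4)[2][3] = 31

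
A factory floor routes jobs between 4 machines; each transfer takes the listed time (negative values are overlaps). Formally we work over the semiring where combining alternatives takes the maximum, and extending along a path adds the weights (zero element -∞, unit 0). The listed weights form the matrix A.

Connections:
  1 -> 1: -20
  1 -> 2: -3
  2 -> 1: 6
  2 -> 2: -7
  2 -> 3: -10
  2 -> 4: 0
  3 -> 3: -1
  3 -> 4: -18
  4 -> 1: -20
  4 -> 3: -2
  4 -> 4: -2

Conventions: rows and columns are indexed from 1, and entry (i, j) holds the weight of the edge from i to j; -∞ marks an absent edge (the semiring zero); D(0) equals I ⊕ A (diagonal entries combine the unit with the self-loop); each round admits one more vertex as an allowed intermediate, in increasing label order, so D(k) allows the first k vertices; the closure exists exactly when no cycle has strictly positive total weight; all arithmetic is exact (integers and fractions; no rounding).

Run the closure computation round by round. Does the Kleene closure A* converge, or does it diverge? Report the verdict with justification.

D(0):
  [0, -3, -∞, -∞]
  [6, 0, -10, 0]
  [-∞, -∞, 0, -18]
  [-20, -∞, -2, 0]
Detection: at round 1, diagonal entry (2, 2) turns strictly positive.
Key observation: the cycle 2->1->2 has total weight 6 + (-3), which is strictly positive.
Answer: DIVERGES — positive cycle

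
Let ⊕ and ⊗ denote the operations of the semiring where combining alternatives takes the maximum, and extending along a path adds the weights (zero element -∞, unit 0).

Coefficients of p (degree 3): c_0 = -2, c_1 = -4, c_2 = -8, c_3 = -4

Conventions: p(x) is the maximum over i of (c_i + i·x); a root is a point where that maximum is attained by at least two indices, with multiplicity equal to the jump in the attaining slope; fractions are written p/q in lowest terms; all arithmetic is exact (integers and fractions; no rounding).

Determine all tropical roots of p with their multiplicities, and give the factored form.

hull edge (i=0, c=-2) to (i=3, c=-4): slope -2/3, span 3
Factored form: p(x) = -4 ⊗ (x ⊕ 2/3) ⊗ (x ⊕ 2/3) ⊗ (x ⊕ 2/3)
Answer: roots = 2/3 (mult 3)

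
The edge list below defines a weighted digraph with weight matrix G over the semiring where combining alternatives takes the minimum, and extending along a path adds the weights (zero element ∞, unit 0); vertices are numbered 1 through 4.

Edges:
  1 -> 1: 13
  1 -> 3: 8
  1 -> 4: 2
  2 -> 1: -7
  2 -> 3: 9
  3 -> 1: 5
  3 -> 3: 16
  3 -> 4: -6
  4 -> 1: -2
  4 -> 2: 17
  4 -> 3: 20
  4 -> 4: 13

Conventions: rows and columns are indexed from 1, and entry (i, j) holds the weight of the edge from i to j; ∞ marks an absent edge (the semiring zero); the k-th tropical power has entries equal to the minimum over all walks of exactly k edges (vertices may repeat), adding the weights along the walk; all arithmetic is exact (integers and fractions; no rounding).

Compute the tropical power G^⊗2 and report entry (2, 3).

G^⊗2:
  [0, 19, 21, 2]
  [6, ∞, 1, -5]
  [-8, 11, 13, 7]
  [10, 30, 6, 0]
Key observation: the optimum is the walk 2->1->3, with weight (-7) + 8 = 1.
Optimal value attained by: walk 2->1->3.
Answer: (G^⊗2)[2][3] = 1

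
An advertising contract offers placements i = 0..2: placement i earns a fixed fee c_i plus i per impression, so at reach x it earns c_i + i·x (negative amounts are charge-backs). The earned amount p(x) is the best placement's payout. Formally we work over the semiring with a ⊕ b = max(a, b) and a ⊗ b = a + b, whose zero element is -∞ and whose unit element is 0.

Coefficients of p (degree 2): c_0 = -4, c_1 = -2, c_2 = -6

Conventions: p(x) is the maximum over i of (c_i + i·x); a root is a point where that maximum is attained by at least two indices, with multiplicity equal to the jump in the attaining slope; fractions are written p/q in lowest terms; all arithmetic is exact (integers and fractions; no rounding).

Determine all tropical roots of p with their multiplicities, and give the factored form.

hull edge (i=0, c=-4) to (i=1, c=-2): slope 2, span 1
hull edge (i=1, c=-2) to (i=2, c=-6): slope -4, span 1
Factored form: p(x) = -6 ⊗ (x ⊕ (-2)) ⊗ (x ⊕ 4)
Answer: roots = -2 (mult 1), 4 (mult 1)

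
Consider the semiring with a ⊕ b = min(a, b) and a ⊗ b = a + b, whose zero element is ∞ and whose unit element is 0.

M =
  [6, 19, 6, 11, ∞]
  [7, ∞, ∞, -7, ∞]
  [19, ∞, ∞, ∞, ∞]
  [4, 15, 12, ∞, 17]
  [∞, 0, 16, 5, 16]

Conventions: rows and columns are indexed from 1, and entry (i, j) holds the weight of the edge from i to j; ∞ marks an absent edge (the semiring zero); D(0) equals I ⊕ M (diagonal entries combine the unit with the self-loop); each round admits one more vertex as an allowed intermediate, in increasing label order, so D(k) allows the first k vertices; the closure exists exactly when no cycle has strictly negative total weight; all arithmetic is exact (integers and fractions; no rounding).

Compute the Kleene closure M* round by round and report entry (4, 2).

D(0):
  [0, 19, 6, 11, ∞]
  [7, 0, ∞, -7, ∞]
  [19, ∞, 0, ∞, ∞]
  [4, 15, 12, 0, 17]
  [∞, 0, 16, 5, 0]
D(1):
  [0, 19, 6, 11, ∞]
  [7, 0, 13, -7, ∞]
  [19, 38, 0, 30, ∞]
  [4, 15, 10, 0, 17]
  [∞, 0, 16, 5, 0]
D(2):
  [0, 19, 6, 11, ∞]
  [7, 0, 13, -7, ∞]
  [19, 38, 0, 30, ∞]
  [4, 15, 10, 0, 17]
  [7, 0, 13, -7, 0]
D(3):
  [0, 19, 6, 11, ∞]
  [7, 0, 13, -7, ∞]
  [19, 38, 0, 30, ∞]
  [4, 15, 10, 0, 17]
  [7, 0, 13, -7, 0]
D(4):
  [0, 19, 6, 11, 28]
  [-3, 0, 3, -7, 10]
  [19, 38, 0, 30, 47]
  [4, 15, 10, 0, 17]
  [-3, 0, 3, -7, 0]
D(5):
  [0, 19, 6, 11, 28]
  [-3, 0, 3, -7, 10]
  [19, 38, 0, 30, 47]
  [4, 15, 10, 0, 17]
  [-3, 0, 3, -7, 0]
Answer: M*[4][2] = 15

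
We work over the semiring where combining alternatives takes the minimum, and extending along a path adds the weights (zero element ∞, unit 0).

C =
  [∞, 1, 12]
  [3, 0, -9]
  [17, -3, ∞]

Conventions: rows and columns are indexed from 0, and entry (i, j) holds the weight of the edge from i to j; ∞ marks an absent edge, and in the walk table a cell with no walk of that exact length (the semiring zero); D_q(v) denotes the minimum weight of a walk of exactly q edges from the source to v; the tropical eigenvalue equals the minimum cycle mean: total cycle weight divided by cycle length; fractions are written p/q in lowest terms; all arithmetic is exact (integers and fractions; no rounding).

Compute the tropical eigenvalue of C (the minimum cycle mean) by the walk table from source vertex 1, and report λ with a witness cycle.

q=0: [∞, 0, ∞]
q=1: [3, 0, -9]
q=2: [3, -12, -9]
q=3: [-9, -12, -21]
Optimal cycle mean attained by: cycle 1->2->1, total (-9) + (-3), length 2.
Answer: λ = -6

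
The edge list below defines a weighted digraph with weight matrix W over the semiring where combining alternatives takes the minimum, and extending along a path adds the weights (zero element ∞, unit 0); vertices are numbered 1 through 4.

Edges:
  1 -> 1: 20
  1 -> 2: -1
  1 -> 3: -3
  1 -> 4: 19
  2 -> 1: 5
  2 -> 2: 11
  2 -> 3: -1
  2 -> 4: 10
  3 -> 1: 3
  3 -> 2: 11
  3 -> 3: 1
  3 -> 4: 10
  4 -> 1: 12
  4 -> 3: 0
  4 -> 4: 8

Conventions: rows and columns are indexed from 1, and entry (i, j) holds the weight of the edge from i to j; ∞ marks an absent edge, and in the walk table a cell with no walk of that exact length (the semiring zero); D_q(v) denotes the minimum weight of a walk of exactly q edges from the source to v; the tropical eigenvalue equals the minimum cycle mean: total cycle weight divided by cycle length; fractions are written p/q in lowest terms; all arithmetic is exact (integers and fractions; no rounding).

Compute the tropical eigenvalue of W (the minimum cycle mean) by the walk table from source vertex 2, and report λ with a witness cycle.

q=0: [∞, 0, ∞, ∞]
q=1: [5, 11, -1, 10]
q=2: [2, 4, 0, 9]
q=3: [3, 1, -1, 10]
q=4: [2, 2, 0, 9]
Optimal cycle mean attained by: cycle 1->3->1, total (-3) + 3, length 2.
Answer: λ = 0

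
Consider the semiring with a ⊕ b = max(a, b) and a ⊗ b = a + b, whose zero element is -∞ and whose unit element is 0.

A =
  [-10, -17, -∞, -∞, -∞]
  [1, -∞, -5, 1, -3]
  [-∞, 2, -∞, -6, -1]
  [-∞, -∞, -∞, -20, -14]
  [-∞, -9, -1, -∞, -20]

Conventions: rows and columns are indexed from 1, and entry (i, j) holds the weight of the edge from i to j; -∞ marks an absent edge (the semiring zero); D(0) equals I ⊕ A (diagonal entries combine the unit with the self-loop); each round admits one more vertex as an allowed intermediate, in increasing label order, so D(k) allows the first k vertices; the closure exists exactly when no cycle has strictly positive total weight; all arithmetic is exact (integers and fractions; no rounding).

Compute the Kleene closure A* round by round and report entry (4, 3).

D(0):
  [0, -17, -∞, -∞, -∞]
  [1, 0, -5, 1, -3]
  [-∞, 2, 0, -6, -1]
  [-∞, -∞, -∞, 0, -14]
  [-∞, -9, -1, -∞, 0]
D(1):
  [0, -17, -∞, -∞, -∞]
  [1, 0, -5, 1, -3]
  [-∞, 2, 0, -6, -1]
  [-∞, -∞, -∞, 0, -14]
  [-∞, -9, -1, -∞, 0]
D(2):
  [0, -17, -22, -16, -20]
  [1, 0, -5, 1, -3]
  [3, 2, 0, 3, -1]
  [-∞, -∞, -∞, 0, -14]
  [-8, -9, -1, -8, 0]
D(3):
  [0, -17, -22, -16, -20]
  [1, 0, -5, 1, -3]
  [3, 2, 0, 3, -1]
  [-∞, -∞, -∞, 0, -14]
  [2, 1, -1, 2, 0]
D(4):
  [0, -17, -22, -16, -20]
  [1, 0, -5, 1, -3]
  [3, 2, 0, 3, -1]
  [-∞, -∞, -∞, 0, -14]
  [2, 1, -1, 2, 0]
D(5):
  [0, -17, -21, -16, -20]
  [1, 0, -4, 1, -3]
  [3, 2, 0, 3, -1]
  [-12, -13, -15, 0, -14]
  [2, 1, -1, 2, 0]
Answer: A*[4][3] = -15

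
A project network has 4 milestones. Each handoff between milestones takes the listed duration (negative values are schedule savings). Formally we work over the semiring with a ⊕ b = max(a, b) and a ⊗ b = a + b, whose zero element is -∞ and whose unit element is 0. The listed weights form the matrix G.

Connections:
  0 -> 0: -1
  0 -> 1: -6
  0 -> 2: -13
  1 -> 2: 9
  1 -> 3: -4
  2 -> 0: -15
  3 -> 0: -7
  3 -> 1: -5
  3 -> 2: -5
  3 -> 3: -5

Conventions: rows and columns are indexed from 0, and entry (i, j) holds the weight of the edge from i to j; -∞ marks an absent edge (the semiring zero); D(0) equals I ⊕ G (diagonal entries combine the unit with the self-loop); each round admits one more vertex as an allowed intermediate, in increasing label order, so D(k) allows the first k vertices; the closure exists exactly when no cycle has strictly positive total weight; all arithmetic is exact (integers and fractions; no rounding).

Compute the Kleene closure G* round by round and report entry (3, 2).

D(0):
  [0, -6, -13, -∞]
  [-∞, 0, 9, -4]
  [-15, -∞, 0, -∞]
  [-7, -5, -5, 0]
D(1):
  [0, -6, -13, -∞]
  [-∞, 0, 9, -4]
  [-15, -21, 0, -∞]
  [-7, -5, -5, 0]
D(2):
  [0, -6, 3, -10]
  [-∞, 0, 9, -4]
  [-15, -21, 0, -25]
  [-7, -5, 4, 0]
D(3):
  [0, -6, 3, -10]
  [-6, 0, 9, -4]
  [-15, -21, 0, -25]
  [-7, -5, 4, 0]
D(4):
  [0, -6, 3, -10]
  [-6, 0, 9, -4]
  [-15, -21, 0, -25]
  [-7, -5, 4, 0]
Answer: G*[3][2] = 4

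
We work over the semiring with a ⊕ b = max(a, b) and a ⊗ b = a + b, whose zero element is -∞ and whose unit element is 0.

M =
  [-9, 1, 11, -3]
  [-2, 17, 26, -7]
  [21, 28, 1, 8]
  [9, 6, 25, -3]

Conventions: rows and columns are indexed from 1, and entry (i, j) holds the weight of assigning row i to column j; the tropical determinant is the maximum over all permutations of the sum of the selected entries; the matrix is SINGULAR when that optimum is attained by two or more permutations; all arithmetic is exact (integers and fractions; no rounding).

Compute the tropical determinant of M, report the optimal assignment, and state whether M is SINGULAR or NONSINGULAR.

σ = (1, 2, 3, 4): (-9) + 17 + 1 + (-3) = 6
σ = (1, 2, 4, 3): (-9) + 17 + 8 + 25 = 41
σ = (1, 3, 2, 4): (-9) + 26 + 28 + (-3) = 42
σ = (1, 3, 4, 2): (-9) + 26 + 8 + 6 = 31
σ = (1, 4, 2, 3): (-9) + (-7) + 28 + 25 = 37
σ = (1, 4, 3, 2): (-9) + (-7) + 1 + 6 = -9
σ = (2, 1, 3, 4): 1 + (-2) + 1 + (-3) = -3
σ = (2, 1, 4, 3): 1 + (-2) + 8 + 25 = 32
σ = (2, 3, 1, 4): 1 + 26 + 21 + (-3) = 45
σ = (2, 3, 4, 1): 1 + 26 + 8 + 9 = 44
σ = (2, 4, 1, 3): 1 + (-7) + 21 + 25 = 40
σ = (2, 4, 3, 1): 1 + (-7) + 1 + 9 = 4
σ = (3, 1, 2, 4): 11 + (-2) + 28 + (-3) = 34
σ = (3, 1, 4, 2): 11 + (-2) + 8 + 6 = 23
σ = (3, 2, 1, 4): 11 + 17 + 21 + (-3) = 46
σ = (3, 2, 4, 1): 11 + 17 + 8 + 9 = 45
σ = (3, 4, 1, 2): 11 + (-7) + 21 + 6 = 31
σ = (3, 4, 2, 1): 11 + (-7) + 28 + 9 = 41
σ = (4, 1, 2, 3): (-3) + (-2) + 28 + 25 = 48
σ = (4, 1, 3, 2): (-3) + (-2) + 1 + 6 = 2
σ = (4, 2, 1, 3): (-3) + 17 + 21 + 25 = 60
σ = (4, 2, 3, 1): (-3) + 17 + 1 + 9 = 24
σ = (4, 3, 1, 2): (-3) + 26 + 21 + 6 = 50
σ = (4, 3, 2, 1): (-3) + 26 + 28 + 9 = 60
Optimal value attained by: σ = (4, 2, 1, 3).
Answer: det⊕(M) = 60; verdict: SINGULAR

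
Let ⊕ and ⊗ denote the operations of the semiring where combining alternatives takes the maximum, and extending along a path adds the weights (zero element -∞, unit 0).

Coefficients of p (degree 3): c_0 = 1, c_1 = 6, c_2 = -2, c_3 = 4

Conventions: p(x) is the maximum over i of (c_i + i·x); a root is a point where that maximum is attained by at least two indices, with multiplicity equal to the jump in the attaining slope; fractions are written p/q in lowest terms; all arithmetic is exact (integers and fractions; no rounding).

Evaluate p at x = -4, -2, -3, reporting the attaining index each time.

p(-4) = max(1+0·(-4)=1, 6+1·(-4)=2, -2+2·(-4)=-10, 4+3·(-4)=-8) = 2 (attained by i=1)
p(-2) = max(1+0·(-2)=1, 6+1·(-2)=4, -2+2·(-2)=-6, 4+3·(-2)=-2) = 4 (attained by i=1)
p(-3) = max(1+0·(-3)=1, 6+1·(-3)=3, -2+2·(-3)=-8, 4+3·(-3)=-5) = 3 (attained by i=1)
Answer: p(-4) = 2; p(-2) = 4; p(-3) = 3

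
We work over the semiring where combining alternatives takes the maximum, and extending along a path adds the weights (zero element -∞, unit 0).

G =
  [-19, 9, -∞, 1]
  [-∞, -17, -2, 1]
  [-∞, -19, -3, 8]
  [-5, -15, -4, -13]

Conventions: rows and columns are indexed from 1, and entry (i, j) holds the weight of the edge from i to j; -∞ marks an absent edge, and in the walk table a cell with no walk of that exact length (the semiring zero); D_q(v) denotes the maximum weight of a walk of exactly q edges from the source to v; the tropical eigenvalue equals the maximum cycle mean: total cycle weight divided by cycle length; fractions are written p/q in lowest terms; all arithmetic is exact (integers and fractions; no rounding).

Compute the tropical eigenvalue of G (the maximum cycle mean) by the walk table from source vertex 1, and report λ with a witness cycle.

q=0: [0, -∞, -∞, -∞]
q=1: [-19, 9, -∞, 1]
q=2: [-4, -8, 7, 10]
q=3: [5, 5, 6, 15]
q=4: [10, 14, 11, 14]
Optimal cycle mean attained by: cycle 1->2->3->4->1, total 9 + (-2) + 8 + (-5), length 4.
Answer: λ = 5/2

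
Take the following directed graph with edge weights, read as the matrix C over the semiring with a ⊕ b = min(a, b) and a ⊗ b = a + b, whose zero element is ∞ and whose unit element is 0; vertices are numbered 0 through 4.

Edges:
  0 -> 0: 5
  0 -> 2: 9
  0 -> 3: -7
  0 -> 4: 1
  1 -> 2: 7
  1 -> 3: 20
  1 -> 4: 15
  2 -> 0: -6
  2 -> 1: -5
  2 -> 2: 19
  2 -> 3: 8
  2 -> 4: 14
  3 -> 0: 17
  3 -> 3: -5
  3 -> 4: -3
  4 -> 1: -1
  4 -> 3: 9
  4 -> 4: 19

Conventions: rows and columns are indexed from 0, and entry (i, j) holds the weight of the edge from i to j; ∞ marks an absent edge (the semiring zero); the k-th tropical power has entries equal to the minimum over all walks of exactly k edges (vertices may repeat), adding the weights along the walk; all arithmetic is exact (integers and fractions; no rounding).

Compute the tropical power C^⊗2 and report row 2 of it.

C^⊗2:
  [3, 0, 14, -12, -10]
  [1, 2, 26, 15, 17]
  [-1, 13, 2, -13, -5]
  [12, -4, 26, -10, -8]
  [26, 18, 6, 4, 6]
Answer: row 2 of C^⊗2 = [-1, 13, 2, -13, -5]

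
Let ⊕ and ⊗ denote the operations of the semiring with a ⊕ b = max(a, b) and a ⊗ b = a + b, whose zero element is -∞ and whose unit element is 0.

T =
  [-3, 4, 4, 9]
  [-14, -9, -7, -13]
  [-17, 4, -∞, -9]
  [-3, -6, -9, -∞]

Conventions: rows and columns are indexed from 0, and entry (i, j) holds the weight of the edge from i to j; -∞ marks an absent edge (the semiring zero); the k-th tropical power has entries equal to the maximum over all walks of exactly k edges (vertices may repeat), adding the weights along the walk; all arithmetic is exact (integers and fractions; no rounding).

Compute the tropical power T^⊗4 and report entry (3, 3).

T^⊗2:
  [6, 8, 1, 6]
  [-16, -3, -10, -5]
  [-10, -5, -3, -8]
  [-6, 1, 1, 6]
T^⊗3:
  [3, 10, 10, 15]
  [-8, -6, -10, -7]
  [-11, 1, -6, -1]
  [3, 5, -2, 3]
T^⊗4:
  [12, 14, 7, 12]
  [-10, -4, -4, 1]
  [-4, -2, -6, -2]
  [0, 7, 7, 12]
Key observation: the optimum is the walk 3->0->3->0->3, with weight (-3) + 9 + (-3) + 9 = 12.
Optimal value attained by: walk 3->0->3->0->3.
Answer: (T^⊗4)[3][3] = 12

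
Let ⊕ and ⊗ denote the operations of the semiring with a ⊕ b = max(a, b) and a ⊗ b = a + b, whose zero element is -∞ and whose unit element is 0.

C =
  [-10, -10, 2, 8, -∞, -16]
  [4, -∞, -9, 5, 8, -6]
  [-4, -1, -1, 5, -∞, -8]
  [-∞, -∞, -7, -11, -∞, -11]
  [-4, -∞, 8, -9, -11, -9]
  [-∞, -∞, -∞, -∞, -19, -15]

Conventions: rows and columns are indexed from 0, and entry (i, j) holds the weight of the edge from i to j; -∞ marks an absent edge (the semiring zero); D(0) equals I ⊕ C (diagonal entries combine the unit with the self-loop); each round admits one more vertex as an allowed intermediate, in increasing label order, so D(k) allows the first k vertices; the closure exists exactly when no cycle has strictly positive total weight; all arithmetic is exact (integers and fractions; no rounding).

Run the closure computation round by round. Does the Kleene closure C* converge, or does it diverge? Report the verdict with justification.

D(0):
  [0, -10, 2, 8, -∞, -16]
  [4, 0, -9, 5, 8, -6]
  [-4, -1, 0, 5, -∞, -8]
  [-∞, -∞, -7, 0, -∞, -11]
  [-4, -∞, 8, -9, 0, -9]
  [-∞, -∞, -∞, -∞, -19, 0]
D(1):
  [0, -10, 2, 8, -∞, -16]
  [4, 0, 6, 12, 8, -6]
  [-4, -1, 0, 5, -∞, -8]
  [-∞, -∞, -7, 0, -∞, -11]
  [-4, -14, 8, 4, 0, -9]
  [-∞, -∞, -∞, -∞, -19, 0]
Detection: at round 2, diagonal entry (2, 2) turns strictly positive.
Key observation: the cycle 2->1->0->2 has total weight (-1) + 4 + 2, which is strictly positive.
Answer: DIVERGES — positive cycle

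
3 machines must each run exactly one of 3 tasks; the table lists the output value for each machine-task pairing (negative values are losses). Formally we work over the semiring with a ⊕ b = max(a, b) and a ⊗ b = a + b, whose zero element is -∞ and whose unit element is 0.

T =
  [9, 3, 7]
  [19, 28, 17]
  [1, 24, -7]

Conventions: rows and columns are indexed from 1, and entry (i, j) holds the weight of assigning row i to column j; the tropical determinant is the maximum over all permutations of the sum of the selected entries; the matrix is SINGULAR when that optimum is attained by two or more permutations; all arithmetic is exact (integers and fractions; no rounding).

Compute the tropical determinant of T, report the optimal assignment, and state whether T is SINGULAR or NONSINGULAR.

σ = (1, 2, 3): 9 + 28 + (-7) = 30
σ = (1, 3, 2): 9 + 17 + 24 = 50
σ = (2, 1, 3): 3 + 19 + (-7) = 15
σ = (2, 3, 1): 3 + 17 + 1 = 21
σ = (3, 1, 2): 7 + 19 + 24 = 50
σ = (3, 2, 1): 7 + 28 + 1 = 36
Optimal value attained by: σ = (1, 3, 2).
Answer: det⊕(T) = 50; verdict: SINGULAR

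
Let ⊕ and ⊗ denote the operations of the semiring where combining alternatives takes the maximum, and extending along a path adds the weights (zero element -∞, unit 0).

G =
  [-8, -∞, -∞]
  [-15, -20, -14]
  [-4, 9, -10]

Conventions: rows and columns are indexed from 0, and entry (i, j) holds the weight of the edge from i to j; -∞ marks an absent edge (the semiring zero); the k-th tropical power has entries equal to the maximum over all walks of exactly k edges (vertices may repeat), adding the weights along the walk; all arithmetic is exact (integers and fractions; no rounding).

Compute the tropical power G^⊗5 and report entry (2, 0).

G^⊗2:
  [-16, -∞, -∞]
  [-18, -5, -24]
  [-6, -1, -5]
G^⊗3:
  [-24, -∞, -∞]
  [-20, -15, -19]
  [-9, 4, -15]
G^⊗4:
  [-32, -∞, -∞]
  [-23, -10, -29]
  [-11, -6, -10]
G^⊗5:
  [-40, -∞, -∞]
  [-25, -20, -24]
  [-14, -1, -20]
Key observation: the optimum is the walk 2->1->2->1->2->0, with weight 9 + (-14) + 9 + (-14) + (-4) = -14.
Optimal value attained by: walk 2->1->2->1->2->0.
Answer: (G^⊗5)[2][0] = -14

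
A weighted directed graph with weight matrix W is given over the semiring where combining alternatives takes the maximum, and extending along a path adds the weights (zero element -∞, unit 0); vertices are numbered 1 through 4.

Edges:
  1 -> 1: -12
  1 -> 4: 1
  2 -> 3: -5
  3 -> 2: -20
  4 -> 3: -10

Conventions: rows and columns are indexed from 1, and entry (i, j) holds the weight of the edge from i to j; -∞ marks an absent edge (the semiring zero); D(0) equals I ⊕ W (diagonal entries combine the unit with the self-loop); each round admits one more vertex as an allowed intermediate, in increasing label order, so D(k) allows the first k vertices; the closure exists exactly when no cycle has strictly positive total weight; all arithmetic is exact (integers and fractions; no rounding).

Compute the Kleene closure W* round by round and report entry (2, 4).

D(0):
  [0, -∞, -∞, 1]
  [-∞, 0, -5, -∞]
  [-∞, -20, 0, -∞]
  [-∞, -∞, -10, 0]
D(1):
  [0, -∞, -∞, 1]
  [-∞, 0, -5, -∞]
  [-∞, -20, 0, -∞]
  [-∞, -∞, -10, 0]
D(2):
  [0, -∞, -∞, 1]
  [-∞, 0, -5, -∞]
  [-∞, -20, 0, -∞]
  [-∞, -∞, -10, 0]
D(3):
  [0, -∞, -∞, 1]
  [-∞, 0, -5, -∞]
  [-∞, -20, 0, -∞]
  [-∞, -30, -10, 0]
D(4):
  [0, -29, -9, 1]
  [-∞, 0, -5, -∞]
  [-∞, -20, 0, -∞]
  [-∞, -30, -10, 0]
Answer: W*[2][4] = -∞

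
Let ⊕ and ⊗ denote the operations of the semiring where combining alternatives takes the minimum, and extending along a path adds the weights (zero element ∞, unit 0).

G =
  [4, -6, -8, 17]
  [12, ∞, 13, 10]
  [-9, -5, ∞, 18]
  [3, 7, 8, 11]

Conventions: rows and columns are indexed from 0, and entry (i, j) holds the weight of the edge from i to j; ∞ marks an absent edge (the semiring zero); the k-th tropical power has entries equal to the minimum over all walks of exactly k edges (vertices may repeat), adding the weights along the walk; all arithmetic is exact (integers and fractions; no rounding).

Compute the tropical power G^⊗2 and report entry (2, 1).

G^⊗2:
  [-17, -13, -4, 4]
  [4, 6, 4, 21]
  [-5, -15, -17, 5]
  [-1, -3, -5, 17]
Key observation: the optimum is the walk 2->0->1, with weight (-9) + (-6) = -15.
Optimal value attained by: walk 2->0->1.
Answer: (G^⊗2)[2][1] = -15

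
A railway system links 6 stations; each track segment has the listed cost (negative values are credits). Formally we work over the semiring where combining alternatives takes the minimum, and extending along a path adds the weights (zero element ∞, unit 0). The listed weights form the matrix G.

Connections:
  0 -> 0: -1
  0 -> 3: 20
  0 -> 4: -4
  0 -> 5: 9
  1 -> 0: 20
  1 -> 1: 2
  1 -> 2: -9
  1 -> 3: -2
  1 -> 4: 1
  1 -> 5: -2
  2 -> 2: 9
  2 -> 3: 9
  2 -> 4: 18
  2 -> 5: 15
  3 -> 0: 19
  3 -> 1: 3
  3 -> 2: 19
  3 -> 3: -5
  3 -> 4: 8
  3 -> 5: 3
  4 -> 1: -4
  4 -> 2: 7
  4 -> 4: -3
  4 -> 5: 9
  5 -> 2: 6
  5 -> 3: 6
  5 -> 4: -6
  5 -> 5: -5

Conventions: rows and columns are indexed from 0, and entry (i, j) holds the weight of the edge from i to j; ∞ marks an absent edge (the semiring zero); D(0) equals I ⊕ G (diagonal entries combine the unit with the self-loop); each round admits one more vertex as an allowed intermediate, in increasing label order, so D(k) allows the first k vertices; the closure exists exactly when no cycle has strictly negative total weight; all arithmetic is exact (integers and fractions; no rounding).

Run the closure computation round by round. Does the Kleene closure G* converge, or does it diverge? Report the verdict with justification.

Detection: at round 0, diagonal entry (0, 0) turns strictly negative.
Key observation: the cycle 0->0 has total weight (-1), which is strictly negative.
Answer: DIVERGES — negative cycle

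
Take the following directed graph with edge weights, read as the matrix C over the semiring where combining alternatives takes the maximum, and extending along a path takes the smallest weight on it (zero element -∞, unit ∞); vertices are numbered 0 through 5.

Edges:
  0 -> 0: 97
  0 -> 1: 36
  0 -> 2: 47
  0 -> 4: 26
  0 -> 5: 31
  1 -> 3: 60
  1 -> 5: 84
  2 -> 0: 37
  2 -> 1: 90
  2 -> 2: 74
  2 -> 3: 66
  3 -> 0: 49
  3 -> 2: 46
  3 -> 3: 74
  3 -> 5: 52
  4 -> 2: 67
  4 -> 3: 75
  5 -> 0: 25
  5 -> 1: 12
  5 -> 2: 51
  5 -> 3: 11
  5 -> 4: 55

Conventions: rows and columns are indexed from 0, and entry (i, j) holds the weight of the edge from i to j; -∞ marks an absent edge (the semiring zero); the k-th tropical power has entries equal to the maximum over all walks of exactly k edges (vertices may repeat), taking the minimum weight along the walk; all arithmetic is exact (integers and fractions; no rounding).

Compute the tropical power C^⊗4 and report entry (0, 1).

C^⊗2:
  [97, 47, 47, 47, 31, 36]
  [49, 12, 51, 60, 55, 52]
  [49, 74, 74, 66, 26, 84]
  [49, 46, 51, 74, 52, 52]
  [49, 67, 67, 74, -∞, 52]
  [37, 51, 55, 55, 25, 25]
C^⊗3:
  [97, 47, 47, 47, 36, 47]
  [49, 51, 55, 60, 52, 52]
  [49, 74, 74, 66, 55, 74]
  [49, 51, 52, 74, 52, 52]
  [49, 67, 67, 74, 52, 67]
  [49, 55, 55, 55, 26, 52]
C^⊗4:
  [97, 47, 47, 47, 47, 47]
  [49, 55, 55, 60, 52, 52]
  [49, 74, 74, 66, 55, 74]
  [49, 52, 52, 74, 52, 52]
  [49, 67, 67, 74, 55, 67]
  [49, 55, 55, 55, 52, 55]
Key observation: the optimum is the walk 0->0->0->2->1, with weight 97 min 97 min 47 min 90 = 47.
Optimal value attained by: walk 0->0->0->2->1.
Answer: (C^⊗4)[0][1] = 47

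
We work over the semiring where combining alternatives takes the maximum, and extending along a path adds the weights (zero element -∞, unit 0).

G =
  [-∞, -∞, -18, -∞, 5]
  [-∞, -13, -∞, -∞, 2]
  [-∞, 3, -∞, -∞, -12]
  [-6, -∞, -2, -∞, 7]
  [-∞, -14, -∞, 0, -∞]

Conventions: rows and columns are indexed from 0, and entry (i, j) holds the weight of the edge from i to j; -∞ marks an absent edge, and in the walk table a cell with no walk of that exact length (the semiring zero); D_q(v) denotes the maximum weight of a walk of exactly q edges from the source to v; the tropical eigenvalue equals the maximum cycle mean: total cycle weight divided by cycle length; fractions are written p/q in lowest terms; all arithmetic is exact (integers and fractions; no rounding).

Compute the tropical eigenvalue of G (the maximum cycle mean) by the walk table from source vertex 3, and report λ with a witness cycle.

q=0: [-∞, -∞, -∞, 0, -∞]
q=1: [-6, -∞, -2, -∞, 7]
q=2: [-∞, 1, -24, 7, -1]
q=3: [1, -12, 5, -1, 14]
q=4: [-7, 8, -3, 14, 6]
q=5: [8, 0, 12, 6, 21]
Optimal cycle mean attained by: cycle 3->4->3, total 7 + 0, length 2.
Answer: λ = 7/2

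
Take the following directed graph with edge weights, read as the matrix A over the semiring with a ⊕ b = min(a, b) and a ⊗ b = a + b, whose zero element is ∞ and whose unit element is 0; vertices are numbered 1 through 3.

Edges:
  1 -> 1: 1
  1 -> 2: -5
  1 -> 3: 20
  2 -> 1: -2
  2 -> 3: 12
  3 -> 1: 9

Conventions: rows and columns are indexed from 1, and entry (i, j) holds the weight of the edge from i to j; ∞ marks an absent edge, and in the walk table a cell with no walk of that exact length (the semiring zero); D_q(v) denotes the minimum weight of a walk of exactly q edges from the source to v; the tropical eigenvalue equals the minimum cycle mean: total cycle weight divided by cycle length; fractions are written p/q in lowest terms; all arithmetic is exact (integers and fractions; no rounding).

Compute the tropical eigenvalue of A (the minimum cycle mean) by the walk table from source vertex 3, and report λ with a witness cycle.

q=0: [∞, ∞, 0]
q=1: [9, ∞, ∞]
q=2: [10, 4, 29]
q=3: [2, 5, 16]
Optimal cycle mean attained by: cycle 1->2->1, total (-5) + (-2), length 2.
Answer: λ = -7/2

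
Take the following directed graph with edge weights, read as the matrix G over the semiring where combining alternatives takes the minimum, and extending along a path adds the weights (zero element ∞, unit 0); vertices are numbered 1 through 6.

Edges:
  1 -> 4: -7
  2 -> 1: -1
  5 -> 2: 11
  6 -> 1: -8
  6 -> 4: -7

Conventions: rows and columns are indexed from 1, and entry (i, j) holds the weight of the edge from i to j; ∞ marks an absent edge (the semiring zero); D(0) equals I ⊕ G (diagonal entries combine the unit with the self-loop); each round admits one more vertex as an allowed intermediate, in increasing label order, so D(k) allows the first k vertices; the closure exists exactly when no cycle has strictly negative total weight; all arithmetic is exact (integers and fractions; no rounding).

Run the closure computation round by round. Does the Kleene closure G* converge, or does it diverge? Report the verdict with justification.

D(0):
  [0, ∞, ∞, -7, ∞, ∞]
  [-1, 0, ∞, ∞, ∞, ∞]
  [∞, ∞, 0, ∞, ∞, ∞]
  [∞, ∞, ∞, 0, ∞, ∞]
  [∞, 11, ∞, ∞, 0, ∞]
  [-8, ∞, ∞, -7, ∞, 0]
D(1):
  [0, ∞, ∞, -7, ∞, ∞]
  [-1, 0, ∞, -8, ∞, ∞]
  [∞, ∞, 0, ∞, ∞, ∞]
  [∞, ∞, ∞, 0, ∞, ∞]
  [∞, 11, ∞, ∞, 0, ∞]
  [-8, ∞, ∞, -15, ∞, 0]
D(2):
  [0, ∞, ∞, -7, ∞, ∞]
  [-1, 0, ∞, -8, ∞, ∞]
  [∞, ∞, 0, ∞, ∞, ∞]
  [∞, ∞, ∞, 0, ∞, ∞]
  [10, 11, ∞, 3, 0, ∞]
  [-8, ∞, ∞, -15, ∞, 0]
D(3):
  [0, ∞, ∞, -7, ∞, ∞]
  [-1, 0, ∞, -8, ∞, ∞]
  [∞, ∞, 0, ∞, ∞, ∞]
  [∞, ∞, ∞, 0, ∞, ∞]
  [10, 11, ∞, 3, 0, ∞]
  [-8, ∞, ∞, -15, ∞, 0]
D(4):
  [0, ∞, ∞, -7, ∞, ∞]
  [-1, 0, ∞, -8, ∞, ∞]
  [∞, ∞, 0, ∞, ∞, ∞]
  [∞, ∞, ∞, 0, ∞, ∞]
  [10, 11, ∞, 3, 0, ∞]
  [-8, ∞, ∞, -15, ∞, 0]
D(5):
  [0, ∞, ∞, -7, ∞, ∞]
  [-1, 0, ∞, -8, ∞, ∞]
  [∞, ∞, 0, ∞, ∞, ∞]
  [∞, ∞, ∞, 0, ∞, ∞]
  [10, 11, ∞, 3, 0, ∞]
  [-8, ∞, ∞, -15, ∞, 0]
D(6):
  [0, ∞, ∞, -7, ∞, ∞]
  [-1, 0, ∞, -8, ∞, ∞]
  [∞, ∞, 0, ∞, ∞, ∞]
  [∞, ∞, ∞, 0, ∞, ∞]
  [10, 11, ∞, 3, 0, ∞]
  [-8, ∞, ∞, -15, ∞, 0]
Key observation: every diagonal entry stays at the unit through all rounds, so no improving cycle exists.
Answer: CONVERGES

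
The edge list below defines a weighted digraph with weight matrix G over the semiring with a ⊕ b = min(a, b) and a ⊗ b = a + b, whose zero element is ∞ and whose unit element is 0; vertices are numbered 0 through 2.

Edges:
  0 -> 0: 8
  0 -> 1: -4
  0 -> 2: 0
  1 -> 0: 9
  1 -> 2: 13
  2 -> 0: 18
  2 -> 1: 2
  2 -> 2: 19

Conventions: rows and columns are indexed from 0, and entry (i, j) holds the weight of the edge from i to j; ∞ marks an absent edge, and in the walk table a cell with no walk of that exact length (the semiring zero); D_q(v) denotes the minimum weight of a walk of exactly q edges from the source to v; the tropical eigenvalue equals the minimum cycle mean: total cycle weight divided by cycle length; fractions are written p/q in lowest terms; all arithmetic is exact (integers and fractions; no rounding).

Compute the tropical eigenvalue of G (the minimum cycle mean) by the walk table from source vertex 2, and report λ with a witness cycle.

q=0: [∞, ∞, 0]
q=1: [18, 2, 19]
q=2: [11, 14, 15]
q=3: [19, 7, 11]
Optimal cycle mean attained by: cycle 0->1->0, total (-4) + 9, length 2.
Answer: λ = 5/2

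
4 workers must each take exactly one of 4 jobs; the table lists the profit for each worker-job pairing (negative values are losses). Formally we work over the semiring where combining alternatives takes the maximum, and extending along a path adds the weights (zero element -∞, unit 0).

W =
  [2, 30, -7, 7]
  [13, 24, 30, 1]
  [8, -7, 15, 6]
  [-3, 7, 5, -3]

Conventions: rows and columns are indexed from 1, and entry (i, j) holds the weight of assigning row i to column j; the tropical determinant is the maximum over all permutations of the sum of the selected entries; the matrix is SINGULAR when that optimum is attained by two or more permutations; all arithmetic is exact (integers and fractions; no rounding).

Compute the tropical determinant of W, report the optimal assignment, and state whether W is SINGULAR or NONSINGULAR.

σ = (1, 2, 3, 4): 2 + 24 + 15 + (-3) = 38
σ = (1, 2, 4, 3): 2 + 24 + 6 + 5 = 37
σ = (1, 3, 2, 4): 2 + 30 + (-7) + (-3) = 22
σ = (1, 3, 4, 2): 2 + 30 + 6 + 7 = 45
σ = (1, 4, 2, 3): 2 + 1 + (-7) + 5 = 1
σ = (1, 4, 3, 2): 2 + 1 + 15 + 7 = 25
σ = (2, 1, 3, 4): 30 + 13 + 15 + (-3) = 55
σ = (2, 1, 4, 3): 30 + 13 + 6 + 5 = 54
σ = (2, 3, 1, 4): 30 + 30 + 8 + (-3) = 65
σ = (2, 3, 4, 1): 30 + 30 + 6 + (-3) = 63
σ = (2, 4, 1, 3): 30 + 1 + 8 + 5 = 44
σ = (2, 4, 3, 1): 30 + 1 + 15 + (-3) = 43
σ = (3, 1, 2, 4): (-7) + 13 + (-7) + (-3) = -4
σ = (3, 1, 4, 2): (-7) + 13 + 6 + 7 = 19
σ = (3, 2, 1, 4): (-7) + 24 + 8 + (-3) = 22
σ = (3, 2, 4, 1): (-7) + 24 + 6 + (-3) = 20
σ = (3, 4, 1, 2): (-7) + 1 + 8 + 7 = 9
σ = (3, 4, 2, 1): (-7) + 1 + (-7) + (-3) = -16
σ = (4, 1, 2, 3): 7 + 13 + (-7) + 5 = 18
σ = (4, 1, 3, 2): 7 + 13 + 15 + 7 = 42
σ = (4, 2, 1, 3): 7 + 24 + 8 + 5 = 44
σ = (4, 2, 3, 1): 7 + 24 + 15 + (-3) = 43
σ = (4, 3, 1, 2): 7 + 30 + 8 + 7 = 52
σ = (4, 3, 2, 1): 7 + 30 + (-7) + (-3) = 27
Optimal value attained by: σ = (2, 3, 1, 4).
Answer: det⊕(W) = 65; verdict: NONSINGULAR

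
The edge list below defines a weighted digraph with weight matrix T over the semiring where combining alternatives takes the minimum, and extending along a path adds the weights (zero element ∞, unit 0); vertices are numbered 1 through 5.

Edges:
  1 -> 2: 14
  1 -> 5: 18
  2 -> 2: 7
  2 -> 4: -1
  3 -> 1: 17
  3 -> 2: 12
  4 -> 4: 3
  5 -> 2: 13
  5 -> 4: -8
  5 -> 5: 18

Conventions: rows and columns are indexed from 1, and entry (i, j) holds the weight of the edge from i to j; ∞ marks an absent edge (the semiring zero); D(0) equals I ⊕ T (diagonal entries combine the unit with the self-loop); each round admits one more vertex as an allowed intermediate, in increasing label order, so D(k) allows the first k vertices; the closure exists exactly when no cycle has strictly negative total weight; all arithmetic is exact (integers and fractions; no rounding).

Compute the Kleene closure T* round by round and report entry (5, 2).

D(0):
  [0, 14, ∞, ∞, 18]
  [∞, 0, ∞, -1, ∞]
  [17, 12, 0, ∞, ∞]
  [∞, ∞, ∞, 0, ∞]
  [∞, 13, ∞, -8, 0]
D(1):
  [0, 14, ∞, ∞, 18]
  [∞, 0, ∞, -1, ∞]
  [17, 12, 0, ∞, 35]
  [∞, ∞, ∞, 0, ∞]
  [∞, 13, ∞, -8, 0]
D(2):
  [0, 14, ∞, 13, 18]
  [∞, 0, ∞, -1, ∞]
  [17, 12, 0, 11, 35]
  [∞, ∞, ∞, 0, ∞]
  [∞, 13, ∞, -8, 0]
D(3):
  [0, 14, ∞, 13, 18]
  [∞, 0, ∞, -1, ∞]
  [17, 12, 0, 11, 35]
  [∞, ∞, ∞, 0, ∞]
  [∞, 13, ∞, -8, 0]
D(4):
  [0, 14, ∞, 13, 18]
  [∞, 0, ∞, -1, ∞]
  [17, 12, 0, 11, 35]
  [∞, ∞, ∞, 0, ∞]
  [∞, 13, ∞, -8, 0]
D(5):
  [0, 14, ∞, 10, 18]
  [∞, 0, ∞, -1, ∞]
  [17, 12, 0, 11, 35]
  [∞, ∞, ∞, 0, ∞]
  [∞, 13, ∞, -8, 0]
Answer: T*[5][2] = 13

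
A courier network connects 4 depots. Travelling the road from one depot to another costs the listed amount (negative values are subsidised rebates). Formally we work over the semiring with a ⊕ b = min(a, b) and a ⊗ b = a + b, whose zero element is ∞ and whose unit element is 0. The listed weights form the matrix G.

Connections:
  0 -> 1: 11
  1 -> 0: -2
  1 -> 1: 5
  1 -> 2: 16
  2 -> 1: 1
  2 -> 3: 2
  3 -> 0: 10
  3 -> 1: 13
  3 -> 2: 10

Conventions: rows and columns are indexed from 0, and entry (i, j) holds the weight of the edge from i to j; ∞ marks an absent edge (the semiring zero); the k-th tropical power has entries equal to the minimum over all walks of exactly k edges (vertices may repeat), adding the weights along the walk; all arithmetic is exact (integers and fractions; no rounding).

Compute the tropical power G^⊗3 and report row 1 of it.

G^⊗2:
  [9, 16, 27, ∞]
  [3, 9, 21, 18]
  [-1, 6, 12, ∞]
  [11, 11, 29, 12]
G^⊗3:
  [14, 20, 32, 29]
  [7, 14, 25, 23]
  [4, 10, 22, 14]
  [9, 16, 22, 31]
Answer: row 1 of G^⊗3 = [7, 14, 25, 23]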